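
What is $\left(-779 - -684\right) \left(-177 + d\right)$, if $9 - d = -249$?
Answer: $-7695$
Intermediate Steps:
$d = 258$ ($d = 9 - -249 = 9 + 249 = 258$)
$\left(-779 - -684\right) \left(-177 + d\right) = \left(-779 - -684\right) \left(-177 + 258\right) = \left(-779 + 684\right) 81 = \left(-95\right) 81 = -7695$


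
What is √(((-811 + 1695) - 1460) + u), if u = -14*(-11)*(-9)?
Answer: 3*I*√218 ≈ 44.294*I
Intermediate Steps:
u = -1386 (u = 154*(-9) = -1386)
√(((-811 + 1695) - 1460) + u) = √(((-811 + 1695) - 1460) - 1386) = √((884 - 1460) - 1386) = √(-576 - 1386) = √(-1962) = 3*I*√218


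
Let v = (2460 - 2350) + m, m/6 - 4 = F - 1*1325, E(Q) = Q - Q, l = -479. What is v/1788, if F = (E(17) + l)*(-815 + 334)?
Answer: 687289/894 ≈ 768.78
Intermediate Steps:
E(Q) = 0
F = 230399 (F = (0 - 479)*(-815 + 334) = -479*(-481) = 230399)
m = 1374468 (m = 24 + 6*(230399 - 1*1325) = 24 + 6*(230399 - 1325) = 24 + 6*229074 = 24 + 1374444 = 1374468)
v = 1374578 (v = (2460 - 2350) + 1374468 = 110 + 1374468 = 1374578)
v/1788 = 1374578/1788 = 1374578*(1/1788) = 687289/894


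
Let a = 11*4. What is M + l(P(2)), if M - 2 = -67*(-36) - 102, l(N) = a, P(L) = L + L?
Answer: 2356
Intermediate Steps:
P(L) = 2*L
a = 44
l(N) = 44
M = 2312 (M = 2 + (-67*(-36) - 102) = 2 + (2412 - 102) = 2 + 2310 = 2312)
M + l(P(2)) = 2312 + 44 = 2356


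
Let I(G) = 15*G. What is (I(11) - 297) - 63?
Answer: -195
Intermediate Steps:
(I(11) - 297) - 63 = (15*11 - 297) - 63 = (165 - 297) - 63 = -132 - 63 = -195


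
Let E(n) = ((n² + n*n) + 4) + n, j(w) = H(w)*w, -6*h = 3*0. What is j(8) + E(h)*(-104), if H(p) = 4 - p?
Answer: -448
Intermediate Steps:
h = 0 (h = -0/2 = -⅙*0 = 0)
j(w) = w*(4 - w) (j(w) = (4 - w)*w = w*(4 - w))
E(n) = 4 + n + 2*n² (E(n) = ((n² + n²) + 4) + n = (2*n² + 4) + n = (4 + 2*n²) + n = 4 + n + 2*n²)
j(8) + E(h)*(-104) = 8*(4 - 1*8) + (4 + 0 + 2*0²)*(-104) = 8*(4 - 8) + (4 + 0 + 2*0)*(-104) = 8*(-4) + (4 + 0 + 0)*(-104) = -32 + 4*(-104) = -32 - 416 = -448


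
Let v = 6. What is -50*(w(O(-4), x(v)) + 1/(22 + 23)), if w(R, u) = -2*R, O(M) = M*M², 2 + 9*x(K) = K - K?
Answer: -57610/9 ≈ -6401.1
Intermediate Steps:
x(K) = -2/9 (x(K) = -2/9 + (K - K)/9 = -2/9 + (⅑)*0 = -2/9 + 0 = -2/9)
O(M) = M³
-50*(w(O(-4), x(v)) + 1/(22 + 23)) = -50*(-2*(-4)³ + 1/(22 + 23)) = -50*(-2*(-64) + 1/45) = -50*(128 + 1/45) = -50*5761/45 = -57610/9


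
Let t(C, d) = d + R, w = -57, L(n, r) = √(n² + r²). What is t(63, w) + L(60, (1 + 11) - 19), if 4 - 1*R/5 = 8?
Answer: -77 + √3649 ≈ -16.593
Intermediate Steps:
R = -20 (R = 20 - 5*8 = 20 - 40 = -20)
t(C, d) = -20 + d (t(C, d) = d - 20 = -20 + d)
t(63, w) + L(60, (1 + 11) - 19) = (-20 - 57) + √(60² + ((1 + 11) - 19)²) = -77 + √(3600 + (12 - 19)²) = -77 + √(3600 + (-7)²) = -77 + √(3600 + 49) = -77 + √3649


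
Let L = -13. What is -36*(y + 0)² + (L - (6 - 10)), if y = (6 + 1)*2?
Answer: -7065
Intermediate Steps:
y = 14 (y = 7*2 = 14)
-36*(y + 0)² + (L - (6 - 10)) = -36*(14 + 0)² + (-13 - (6 - 10)) = -36*14² + (-13 - 1*(-4)) = -36*196 + (-13 + 4) = -7056 - 9 = -7065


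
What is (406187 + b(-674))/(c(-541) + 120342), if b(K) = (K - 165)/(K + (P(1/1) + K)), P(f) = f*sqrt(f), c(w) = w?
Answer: 547134728/161371947 ≈ 3.3905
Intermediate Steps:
P(f) = f**(3/2)
b(K) = (-165 + K)/(1 + 2*K) (b(K) = (K - 165)/(K + ((1/1)**(3/2) + K)) = (-165 + K)/(K + (1**(3/2) + K)) = (-165 + K)/(K + (1 + K)) = (-165 + K)/(1 + 2*K))
(406187 + b(-674))/(c(-541) + 120342) = (406187 + (-165 - 674)/(1 + 2*(-674)))/(-541 + 120342) = (406187 - 839/(1 - 1348))/119801 = (406187 - 839/(-1347))*(1/119801) = (406187 - 1/1347*(-839))*(1/119801) = (406187 + 839/1347)*(1/119801) = (547134728/1347)*(1/119801) = 547134728/161371947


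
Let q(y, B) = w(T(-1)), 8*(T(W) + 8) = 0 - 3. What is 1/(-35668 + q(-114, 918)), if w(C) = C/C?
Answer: -1/35667 ≈ -2.8037e-5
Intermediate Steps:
T(W) = -67/8 (T(W) = -8 + (0 - 3)/8 = -8 + (1/8)*(-3) = -8 - 3/8 = -67/8)
w(C) = 1
q(y, B) = 1
1/(-35668 + q(-114, 918)) = 1/(-35668 + 1) = 1/(-35667) = -1/35667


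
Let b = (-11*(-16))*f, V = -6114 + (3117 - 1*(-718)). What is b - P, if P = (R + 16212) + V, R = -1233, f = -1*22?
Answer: -16572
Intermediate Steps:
f = -22
V = -2279 (V = -6114 + (3117 + 718) = -6114 + 3835 = -2279)
P = 12700 (P = (-1233 + 16212) - 2279 = 14979 - 2279 = 12700)
b = -3872 (b = -11*(-16)*(-22) = 176*(-22) = -3872)
b - P = -3872 - 1*12700 = -3872 - 12700 = -16572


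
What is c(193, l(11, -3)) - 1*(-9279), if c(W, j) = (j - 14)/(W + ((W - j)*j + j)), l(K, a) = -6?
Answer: 9343973/1007 ≈ 9279.0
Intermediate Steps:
c(W, j) = (-14 + j)/(W + j + j*(W - j)) (c(W, j) = (-14 + j)/(W + (j*(W - j) + j)) = (-14 + j)/(W + (j + j*(W - j))) = (-14 + j)/(W + j + j*(W - j)))
c(193, l(11, -3)) - 1*(-9279) = (-14 - 6)/(193 - 6 - 1*(-6)² + 193*(-6)) - 1*(-9279) = -20/(193 - 6 - 1*36 - 1158) + 9279 = -20/(193 - 6 - 36 - 1158) + 9279 = -20/(-1007) + 9279 = -1/1007*(-20) + 9279 = 20/1007 + 9279 = 9343973/1007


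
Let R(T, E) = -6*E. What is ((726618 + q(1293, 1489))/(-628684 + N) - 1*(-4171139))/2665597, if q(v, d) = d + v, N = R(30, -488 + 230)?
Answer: 326983837313/208961480024 ≈ 1.5648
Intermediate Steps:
N = 1548 (N = -6*(-488 + 230) = -6*(-258) = 1548)
((726618 + q(1293, 1489))/(-628684 + N) - 1*(-4171139))/2665597 = ((726618 + (1489 + 1293))/(-628684 + 1548) - 1*(-4171139))/2665597 = ((726618 + 2782)/(-627136) + 4171139)*(1/2665597) = (729400*(-1/627136) + 4171139)*(1/2665597) = (-91175/78392 + 4171139)*(1/2665597) = (326983837313/78392)*(1/2665597) = 326983837313/208961480024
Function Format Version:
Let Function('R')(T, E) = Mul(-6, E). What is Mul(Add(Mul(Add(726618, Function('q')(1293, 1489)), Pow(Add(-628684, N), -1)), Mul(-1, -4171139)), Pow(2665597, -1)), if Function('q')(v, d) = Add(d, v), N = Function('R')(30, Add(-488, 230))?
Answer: Rational(326983837313, 208961480024) ≈ 1.5648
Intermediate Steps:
N = 1548 (N = Mul(-6, Add(-488, 230)) = Mul(-6, -258) = 1548)
Mul(Add(Mul(Add(726618, Function('q')(1293, 1489)), Pow(Add(-628684, N), -1)), Mul(-1, -4171139)), Pow(2665597, -1)) = Mul(Add(Mul(Add(726618, Add(1489, 1293)), Pow(Add(-628684, 1548), -1)), Mul(-1, -4171139)), Pow(2665597, -1)) = Mul(Add(Mul(Add(726618, 2782), Pow(-627136, -1)), 4171139), Rational(1, 2665597)) = Mul(Add(Mul(729400, Rational(-1, 627136)), 4171139), Rational(1, 2665597)) = Mul(Add(Rational(-91175, 78392), 4171139), Rational(1, 2665597)) = Mul(Rational(326983837313, 78392), Rational(1, 2665597)) = Rational(326983837313, 208961480024)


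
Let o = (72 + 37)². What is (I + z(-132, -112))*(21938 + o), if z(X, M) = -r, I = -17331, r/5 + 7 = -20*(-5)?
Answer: -601842924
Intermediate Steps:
r = 465 (r = -35 + 5*(-20*(-5)) = -35 + 5*100 = -35 + 500 = 465)
z(X, M) = -465 (z(X, M) = -1*465 = -465)
o = 11881 (o = 109² = 11881)
(I + z(-132, -112))*(21938 + o) = (-17331 - 465)*(21938 + 11881) = -17796*33819 = -601842924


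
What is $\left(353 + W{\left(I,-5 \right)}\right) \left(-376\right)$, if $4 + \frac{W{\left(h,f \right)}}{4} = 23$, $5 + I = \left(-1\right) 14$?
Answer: $-161304$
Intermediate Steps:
$I = -19$ ($I = -5 - 14 = -19$)
$W{\left(h,f \right)} = 76$ ($W{\left(h,f \right)} = -16 + 4 \cdot 23 = -16 + 92 = 76$)
$\left(353 + W{\left(I,-5 \right)}\right) \left(-376\right) = \left(353 + 76\right) \left(-376\right) = 429 \left(-376\right) = -161304$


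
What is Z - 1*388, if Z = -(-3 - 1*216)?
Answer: -169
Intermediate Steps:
Z = 219 (Z = -(-3 - 216) = -1*(-219) = 219)
Z - 1*388 = 219 - 1*388 = 219 - 388 = -169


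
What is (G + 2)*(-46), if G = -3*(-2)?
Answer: -368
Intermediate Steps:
G = 6
(G + 2)*(-46) = (6 + 2)*(-46) = 8*(-46) = -368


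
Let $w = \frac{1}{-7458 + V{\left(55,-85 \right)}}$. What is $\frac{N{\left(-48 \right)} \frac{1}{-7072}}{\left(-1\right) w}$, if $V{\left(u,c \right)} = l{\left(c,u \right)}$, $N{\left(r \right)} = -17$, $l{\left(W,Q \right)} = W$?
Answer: $\frac{7543}{416} \approx 18.132$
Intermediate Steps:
$V{\left(u,c \right)} = c$
$w = - \frac{1}{7543}$ ($w = \frac{1}{-7458 - 85} = \frac{1}{-7543} = - \frac{1}{7543} \approx -0.00013257$)
$\frac{N{\left(-48 \right)} \frac{1}{-7072}}{\left(-1\right) w} = \frac{\left(-17\right) \frac{1}{-7072}}{\left(-1\right) \left(- \frac{1}{7543}\right)} = \left(-17\right) \left(- \frac{1}{7072}\right) \frac{1}{\frac{1}{7543}} = \frac{1}{416} \cdot 7543 = \frac{7543}{416}$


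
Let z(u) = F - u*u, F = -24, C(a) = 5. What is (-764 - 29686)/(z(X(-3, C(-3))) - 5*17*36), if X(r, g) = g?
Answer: 30450/3109 ≈ 9.7941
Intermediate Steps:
z(u) = -24 - u² (z(u) = -24 - u*u = -24 - u²)
(-764 - 29686)/(z(X(-3, C(-3))) - 5*17*36) = (-764 - 29686)/((-24 - 1*5²) - 5*17*36) = -30450/((-24 - 1*25) - 85*36) = -30450/((-24 - 25) - 3060) = -30450/(-49 - 3060) = -30450/(-3109) = -30450*(-1/3109) = 30450/3109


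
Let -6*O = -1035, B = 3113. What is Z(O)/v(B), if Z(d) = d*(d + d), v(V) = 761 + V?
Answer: 119025/7748 ≈ 15.362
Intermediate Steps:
O = 345/2 (O = -⅙*(-1035) = 345/2 ≈ 172.50)
Z(d) = 2*d² (Z(d) = d*(2*d) = 2*d²)
Z(O)/v(B) = (2*(345/2)²)/(761 + 3113) = (2*(119025/4))/3874 = (119025/2)*(1/3874) = 119025/7748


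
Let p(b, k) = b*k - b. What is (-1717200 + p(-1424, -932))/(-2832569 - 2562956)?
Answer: 388608/5395525 ≈ 0.072024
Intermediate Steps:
p(b, k) = -b + b*k
(-1717200 + p(-1424, -932))/(-2832569 - 2562956) = (-1717200 - 1424*(-1 - 932))/(-2832569 - 2562956) = (-1717200 - 1424*(-933))/(-5395525) = (-1717200 + 1328592)*(-1/5395525) = -388608*(-1/5395525) = 388608/5395525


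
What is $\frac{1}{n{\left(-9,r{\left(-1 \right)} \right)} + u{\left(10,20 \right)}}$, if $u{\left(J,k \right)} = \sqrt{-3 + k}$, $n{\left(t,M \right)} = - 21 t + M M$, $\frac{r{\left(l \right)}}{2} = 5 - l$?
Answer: $\frac{333}{110872} - \frac{\sqrt{17}}{110872} \approx 0.0029663$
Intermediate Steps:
$r{\left(l \right)} = 10 - 2 l$ ($r{\left(l \right)} = 2 \left(5 - l\right) = 10 - 2 l$)
$n{\left(t,M \right)} = M^{2} - 21 t$ ($n{\left(t,M \right)} = - 21 t + M^{2} = M^{2} - 21 t$)
$\frac{1}{n{\left(-9,r{\left(-1 \right)} \right)} + u{\left(10,20 \right)}} = \frac{1}{\left(\left(10 - -2\right)^{2} - -189\right) + \sqrt{-3 + 20}} = \frac{1}{\left(\left(10 + 2\right)^{2} + 189\right) + \sqrt{17}} = \frac{1}{\left(12^{2} + 189\right) + \sqrt{17}} = \frac{1}{\left(144 + 189\right) + \sqrt{17}} = \frac{1}{333 + \sqrt{17}}$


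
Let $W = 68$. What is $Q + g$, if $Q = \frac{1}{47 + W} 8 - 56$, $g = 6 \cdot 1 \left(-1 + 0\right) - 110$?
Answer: $- \frac{19772}{115} \approx -171.93$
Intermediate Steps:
$g = -116$ ($g = 6 \cdot 1 \left(-1\right) - 110 = 6 \left(-1\right) - 110 = -6 - 110 = -116$)
$Q = - \frac{6432}{115}$ ($Q = \frac{1}{47 + 68} \cdot 8 - 56 = \frac{1}{115} \cdot 8 - 56 = \frac{8}{115} - 56 = - \frac{6432}{115} \approx -55.93$)
$Q + g = - \frac{6432}{115} - 116 = - \frac{19772}{115}$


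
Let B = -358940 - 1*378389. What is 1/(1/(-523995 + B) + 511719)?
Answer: 1261324/645443455955 ≈ 1.9542e-6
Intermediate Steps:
B = -737329 (B = -358940 - 378389 = -737329)
1/(1/(-523995 + B) + 511719) = 1/(1/(-523995 - 737329) + 511719) = 1/(1/(-1261324) + 511719) = 1/(-1/1261324 + 511719) = 1/(645443455955/1261324) = 1261324/645443455955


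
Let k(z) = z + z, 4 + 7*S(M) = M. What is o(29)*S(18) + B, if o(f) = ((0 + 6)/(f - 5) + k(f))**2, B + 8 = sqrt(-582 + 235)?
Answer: 54225/8 + I*sqrt(347) ≈ 6778.1 + 18.628*I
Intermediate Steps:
S(M) = -4/7 + M/7
k(z) = 2*z
B = -8 + I*sqrt(347) (B = -8 + sqrt(-582 + 235) = -8 + sqrt(-347) = -8 + I*sqrt(347) ≈ -8.0 + 18.628*I)
o(f) = (2*f + 6/(-5 + f))**2 (o(f) = ((0 + 6)/(f - 5) + 2*f)**2 = (6/(-5 + f) + 2*f)**2 = (2*f + 6/(-5 + f))**2)
o(29)*S(18) + B = (4*(3 + 29**2 - 5*29)**2/(-5 + 29)**2)*(-4/7 + (1/7)*18) + (-8 + I*sqrt(347)) = (4*(3 + 841 - 145)**2/24**2)*(-4/7 + 18/7) + (-8 + I*sqrt(347)) = (4*(1/576)*699**2)*2 + (-8 + I*sqrt(347)) = (4*(1/576)*488601)*2 + (-8 + I*sqrt(347)) = (54289/16)*2 + (-8 + I*sqrt(347)) = 54289/8 + (-8 + I*sqrt(347)) = 54225/8 + I*sqrt(347)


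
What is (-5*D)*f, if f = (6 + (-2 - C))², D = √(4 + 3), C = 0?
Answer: -80*√7 ≈ -211.66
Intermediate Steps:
D = √7 ≈ 2.6458
f = 16 (f = (6 + (-2 - 1*0))² = (6 + (-2 + 0))² = (6 - 2)² = 4² = 16)
(-5*D)*f = -5*√7*16 = -80*√7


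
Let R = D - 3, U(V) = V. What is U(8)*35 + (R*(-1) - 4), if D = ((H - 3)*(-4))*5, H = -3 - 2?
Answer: 119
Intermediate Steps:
H = -5
D = 160 (D = ((-5 - 3)*(-4))*5 = -8*(-4)*5 = 32*5 = 160)
R = 157 (R = 160 - 3 = 157)
U(8)*35 + (R*(-1) - 4) = 8*35 + (157*(-1) - 4) = 280 + (-157 - 4) = 280 - 161 = 119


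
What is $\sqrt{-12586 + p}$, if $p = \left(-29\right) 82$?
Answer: $2 i \sqrt{3741} \approx 122.33 i$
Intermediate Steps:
$p = -2378$
$\sqrt{-12586 + p} = \sqrt{-12586 - 2378} = \sqrt{-14964} = 2 i \sqrt{3741}$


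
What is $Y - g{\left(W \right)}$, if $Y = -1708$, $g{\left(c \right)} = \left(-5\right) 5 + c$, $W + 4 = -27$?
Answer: $-1652$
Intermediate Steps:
$W = -31$ ($W = -4 - 27 = -31$)
$g{\left(c \right)} = -25 + c$
$Y - g{\left(W \right)} = -1708 - \left(-25 - 31\right) = -1708 - -56 = -1708 + 56 = -1652$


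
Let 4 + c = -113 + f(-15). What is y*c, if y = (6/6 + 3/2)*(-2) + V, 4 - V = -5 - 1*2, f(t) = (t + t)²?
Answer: 4698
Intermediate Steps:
f(t) = 4*t² (f(t) = (2*t)² = 4*t²)
V = 11 (V = 4 - (-5 - 1*2) = 4 - (-5 - 2) = 4 - 1*(-7) = 4 + 7 = 11)
y = 6 (y = (6/6 + 3/2)*(-2) + 11 = (6*(⅙) + 3*(½))*(-2) + 11 = (1 + 3/2)*(-2) + 11 = (5/2)*(-2) + 11 = -5 + 11 = 6)
c = 783 (c = -4 + (-113 + 4*(-15)²) = -4 + (-113 + 4*225) = -4 + (-113 + 900) = -4 + 787 = 783)
y*c = 6*783 = 4698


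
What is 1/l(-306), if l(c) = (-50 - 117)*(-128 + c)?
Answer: 1/72478 ≈ 1.3797e-5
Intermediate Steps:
l(c) = 21376 - 167*c (l(c) = -167*(-128 + c) = 21376 - 167*c)
1/l(-306) = 1/(21376 - 167*(-306)) = 1/(21376 + 51102) = 1/72478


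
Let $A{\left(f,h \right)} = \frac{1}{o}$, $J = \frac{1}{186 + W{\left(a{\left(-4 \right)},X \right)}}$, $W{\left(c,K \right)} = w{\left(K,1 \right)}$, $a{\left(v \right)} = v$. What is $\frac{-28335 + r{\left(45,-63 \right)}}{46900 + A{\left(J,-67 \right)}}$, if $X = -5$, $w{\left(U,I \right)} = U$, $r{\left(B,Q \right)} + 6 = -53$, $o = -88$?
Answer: $- \frac{2498672}{4127199} \approx -0.60542$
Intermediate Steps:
$r{\left(B,Q \right)} = -59$ ($r{\left(B,Q \right)} = -6 - 53 = -59$)
$W{\left(c,K \right)} = K$
$J = \frac{1}{181}$ ($J = \frac{1}{186 - 5} = \frac{1}{181} \approx 0.0055249$)
$A{\left(f,h \right)} = - \frac{1}{88}$ ($A{\left(f,h \right)} = \frac{1}{-88} = - \frac{1}{88}$)
$\frac{-28335 + r{\left(45,-63 \right)}}{46900 + A{\left(J,-67 \right)}} = \frac{-28335 - 59}{46900 - \frac{1}{88}} = - \frac{28394}{\frac{4127199}{88}} = \left(-28394\right) \frac{88}{4127199} = - \frac{2498672}{4127199}$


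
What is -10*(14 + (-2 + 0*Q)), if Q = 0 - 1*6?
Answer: -120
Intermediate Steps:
Q = -6 (Q = 0 - 6 = -6)
-10*(14 + (-2 + 0*Q)) = -10*(14 + (-2 + 0*(-6))) = -10*(14 + (-2 + 0)) = -10*(14 - 2) = -10*12 = -120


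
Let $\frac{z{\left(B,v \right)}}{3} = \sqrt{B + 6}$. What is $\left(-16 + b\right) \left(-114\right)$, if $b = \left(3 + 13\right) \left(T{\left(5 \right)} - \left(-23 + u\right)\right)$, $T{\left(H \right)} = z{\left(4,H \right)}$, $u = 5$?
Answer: $-31008 - 5472 \sqrt{10} \approx -48312.0$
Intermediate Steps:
$z{\left(B,v \right)} = 3 \sqrt{6 + B}$ ($z{\left(B,v \right)} = 3 \sqrt{B + 6} = 3 \sqrt{6 + B}$)
$T{\left(H \right)} = 3 \sqrt{10}$ ($T{\left(H \right)} = 3 \sqrt{6 + 4} = 3 \sqrt{10}$)
$b = 288 + 48 \sqrt{10}$ ($b = \left(3 + 13\right) \left(3 \sqrt{10} + \left(23 - 5\right)\right) = 16 \left(3 \sqrt{10} + \left(23 - 5\right)\right) = 16 \left(3 \sqrt{10} + 18\right) = 16 \left(18 + 3 \sqrt{10}\right) = 288 + 48 \sqrt{10} \approx 439.79$)
$\left(-16 + b\right) \left(-114\right) = \left(-16 + \left(288 + 48 \sqrt{10}\right)\right) \left(-114\right) = \left(272 + 48 \sqrt{10}\right) \left(-114\right) = -31008 - 5472 \sqrt{10}$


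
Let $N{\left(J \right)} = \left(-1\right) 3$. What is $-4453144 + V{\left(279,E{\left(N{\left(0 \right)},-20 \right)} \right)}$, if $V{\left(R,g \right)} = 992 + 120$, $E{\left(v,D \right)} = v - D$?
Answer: $-4452032$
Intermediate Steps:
$N{\left(J \right)} = -3$
$V{\left(R,g \right)} = 1112$
$-4453144 + V{\left(279,E{\left(N{\left(0 \right)},-20 \right)} \right)} = -4453144 + 1112 = -4452032$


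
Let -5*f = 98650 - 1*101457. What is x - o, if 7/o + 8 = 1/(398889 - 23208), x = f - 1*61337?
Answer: -913276074631/15027235 ≈ -60775.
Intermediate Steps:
f = 2807/5 (f = -(98650 - 1*101457)/5 = -(98650 - 101457)/5 = -⅕*(-2807) = 2807/5 ≈ 561.40)
x = -303878/5 (x = 2807/5 - 1*61337 = 2807/5 - 61337 = -303878/5 ≈ -60776.)
o = -2629767/3005447 (o = 7/(-8 + 1/(398889 - 23208)) = 7/(-8 + 1/375681) = 7/(-3005447/375681) = 7*(-375681/3005447) = -2629767/3005447 ≈ -0.87500)
x - o = -303878/5 - 1*(-2629767/3005447) = -303878/5 + 2629767/3005447 = -913276074631/15027235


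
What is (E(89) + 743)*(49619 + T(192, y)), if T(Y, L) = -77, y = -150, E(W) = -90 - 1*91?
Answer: 27842604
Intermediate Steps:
E(W) = -181 (E(W) = -90 - 91 = -181)
(E(89) + 743)*(49619 + T(192, y)) = (-181 + 743)*(49619 - 77) = 562*49542 = 27842604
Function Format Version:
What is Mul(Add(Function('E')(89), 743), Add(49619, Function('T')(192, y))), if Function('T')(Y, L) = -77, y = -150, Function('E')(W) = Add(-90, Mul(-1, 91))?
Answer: 27842604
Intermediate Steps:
Function('E')(W) = -181 (Function('E')(W) = Add(-90, -91) = -181)
Mul(Add(Function('E')(89), 743), Add(49619, Function('T')(192, y))) = Mul(Add(-181, 743), Add(49619, -77)) = Mul(562, 49542) = 27842604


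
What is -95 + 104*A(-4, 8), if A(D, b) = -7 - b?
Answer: -1655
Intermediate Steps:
-95 + 104*A(-4, 8) = -95 + 104*(-7 - 1*8) = -95 + 104*(-7 - 8) = -95 + 104*(-15) = -95 - 1560 = -1655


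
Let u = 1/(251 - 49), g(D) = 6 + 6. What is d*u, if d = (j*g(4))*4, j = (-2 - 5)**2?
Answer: 1176/101 ≈ 11.644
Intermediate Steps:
g(D) = 12
j = 49 (j = (-7)**2 = 49)
d = 2352 (d = (49*12)*4 = 588*4 = 2352)
u = 1/202 ≈ 0.0049505
d*u = 2352*(1/202) = 1176/101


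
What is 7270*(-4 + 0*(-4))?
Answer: -29080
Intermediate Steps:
7270*(-4 + 0*(-4)) = 7270*(-4 + 0) = 7270*(-4) = -29080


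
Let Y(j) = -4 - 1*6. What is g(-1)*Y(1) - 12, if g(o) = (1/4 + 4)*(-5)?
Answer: 401/2 ≈ 200.50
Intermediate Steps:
Y(j) = -10 (Y(j) = -4 - 6 = -10)
g(o) = -85/4 (g(o) = (¼ + 4)*(-5) = (17/4)*(-5) = -85/4)
g(-1)*Y(1) - 12 = -85/4*(-10) - 12 = 425/2 - 12 = 401/2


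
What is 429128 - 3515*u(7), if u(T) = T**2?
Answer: 256893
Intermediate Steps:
429128 - 3515*u(7) = 429128 - 3515*7**2 = 429128 - 3515*49 = 429128 - 172235 = 256893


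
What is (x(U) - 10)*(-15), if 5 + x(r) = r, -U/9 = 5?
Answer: 900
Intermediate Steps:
U = -45 (U = -9*5 = -45)
x(r) = -5 + r
(x(U) - 10)*(-15) = ((-5 - 45) - 10)*(-15) = (-50 - 10)*(-15) = -60*(-15) = 900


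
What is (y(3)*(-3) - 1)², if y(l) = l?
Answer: 100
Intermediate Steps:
(y(3)*(-3) - 1)² = (3*(-3) - 1)² = (-9 - 1)² = (-10)² = 100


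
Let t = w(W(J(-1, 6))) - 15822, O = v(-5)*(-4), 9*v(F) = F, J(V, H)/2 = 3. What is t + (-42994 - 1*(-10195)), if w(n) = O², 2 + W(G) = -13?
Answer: -3937901/81 ≈ -48616.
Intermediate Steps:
J(V, H) = 6 (J(V, H) = 2*3 = 6)
W(G) = -15 (W(G) = -2 - 13 = -15)
v(F) = F/9
O = 20/9 (O = ((⅑)*(-5))*(-4) = -5/9*(-4) = 20/9 ≈ 2.2222)
w(n) = 400/81 (w(n) = (20/9)² = 400/81)
t = -1281182/81 (t = 400/81 - 15822 = -1281182/81 ≈ -15817.)
t + (-42994 - 1*(-10195)) = -1281182/81 + (-42994 - 1*(-10195)) = -1281182/81 + (-42994 + 10195) = -1281182/81 - 32799 = -3937901/81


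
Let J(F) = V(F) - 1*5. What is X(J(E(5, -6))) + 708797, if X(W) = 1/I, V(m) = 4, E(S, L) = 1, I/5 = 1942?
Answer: 6882418871/9710 ≈ 7.0880e+5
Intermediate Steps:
I = 9710 (I = 5*1942 = 9710)
J(F) = -1 (J(F) = 4 - 1*5 = 4 - 5 = -1)
X(W) = 1/9710
X(J(E(5, -6))) + 708797 = 1/9710 + 708797 = 6882418871/9710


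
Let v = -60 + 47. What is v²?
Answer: 169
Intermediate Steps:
v = -13
v² = (-13)² = 169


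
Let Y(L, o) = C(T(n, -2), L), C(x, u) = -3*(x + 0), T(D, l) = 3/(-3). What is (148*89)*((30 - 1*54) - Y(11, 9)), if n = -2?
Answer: -355644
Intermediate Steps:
T(D, l) = -1 (T(D, l) = 3*(-⅓) = -1)
C(x, u) = -3*x
Y(L, o) = 3 (Y(L, o) = -3*(-1) = 3)
(148*89)*((30 - 1*54) - Y(11, 9)) = (148*89)*((30 - 1*54) - 1*3) = 13172*((30 - 54) - 3) = 13172*(-24 - 3) = 13172*(-27) = -355644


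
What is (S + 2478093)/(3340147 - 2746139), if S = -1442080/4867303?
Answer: 12061628051099/2891216920424 ≈ 4.1718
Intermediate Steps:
S = -1442080/4867303 (S = -1442080*1/4867303 = -1442080/4867303 ≈ -0.29628)
(S + 2478093)/(3340147 - 2746139) = (-1442080/4867303 + 2478093)/(3340147 - 2746139) = (12061628051099/4867303)/594008 = (12061628051099/4867303)*(1/594008) = 12061628051099/2891216920424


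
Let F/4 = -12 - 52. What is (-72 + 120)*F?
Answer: -12288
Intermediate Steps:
F = -256 (F = 4*(-12 - 52) = 4*(-64) = -256)
(-72 + 120)*F = (-72 + 120)*(-256) = 48*(-256) = -12288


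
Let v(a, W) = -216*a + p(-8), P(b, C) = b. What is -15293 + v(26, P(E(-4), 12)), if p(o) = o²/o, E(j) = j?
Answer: -20917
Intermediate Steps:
p(o) = o
v(a, W) = -8 - 216*a (v(a, W) = -216*a - 8 = -8 - 216*a)
-15293 + v(26, P(E(-4), 12)) = -15293 + (-8 - 216*26) = -15293 + (-8 - 5616) = -15293 - 5624 = -20917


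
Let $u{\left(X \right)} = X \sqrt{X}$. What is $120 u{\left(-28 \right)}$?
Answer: $- 6720 i \sqrt{7} \approx - 17779.0 i$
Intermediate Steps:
$u{\left(X \right)} = X^{\frac{3}{2}}$
$120 u{\left(-28 \right)} = 120 \left(-28\right)^{\frac{3}{2}} = 120 \left(- 56 i \sqrt{7}\right) = - 6720 i \sqrt{7}$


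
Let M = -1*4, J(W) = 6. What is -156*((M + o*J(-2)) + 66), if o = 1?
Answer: -10608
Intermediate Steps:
M = -4
-156*((M + o*J(-2)) + 66) = -156*((-4 + 1*6) + 66) = -156*((-4 + 6) + 66) = -156*(2 + 66) = -156*68 = -10608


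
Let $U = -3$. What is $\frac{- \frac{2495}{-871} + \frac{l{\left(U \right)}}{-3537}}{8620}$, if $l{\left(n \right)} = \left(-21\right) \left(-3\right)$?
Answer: $\frac{487219}{1475325930} \approx 0.00033025$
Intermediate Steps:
$l{\left(n \right)} = 63$
$\frac{- \frac{2495}{-871} + \frac{l{\left(U \right)}}{-3537}}{8620} = \frac{- \frac{2495}{-871} + \frac{63}{-3537}}{8620} = \left(\left(-2495\right) \left(- \frac{1}{871}\right) + 63 \left(- \frac{1}{3537}\right)\right) \frac{1}{8620} = \left(\frac{2495}{871} - \frac{7}{393}\right) \frac{1}{8620} = \frac{974438}{342303} \cdot \frac{1}{8620} = \frac{487219}{1475325930}$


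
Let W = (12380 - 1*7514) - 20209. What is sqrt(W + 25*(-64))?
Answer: I*sqrt(16943) ≈ 130.17*I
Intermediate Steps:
W = -15343 (W = (12380 - 7514) - 20209 = 4866 - 20209 = -15343)
sqrt(W + 25*(-64)) = sqrt(-15343 + 25*(-64)) = sqrt(-15343 - 1600) = sqrt(-16943) = I*sqrt(16943)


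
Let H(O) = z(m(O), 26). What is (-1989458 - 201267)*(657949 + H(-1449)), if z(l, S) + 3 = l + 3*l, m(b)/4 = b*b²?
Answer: 106636807143657550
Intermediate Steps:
m(b) = 4*b³ (m(b) = 4*(b*b²) = 4*b³)
z(l, S) = -3 + 4*l (z(l, S) = -3 + (l + 3*l) = -3 + 4*l)
H(O) = -3 + 16*O³ (H(O) = -3 + 4*(4*O³) = -3 + 16*O³)
(-1989458 - 201267)*(657949 + H(-1449)) = (-1989458 - 201267)*(657949 + (-3 + 16*(-1449)³)) = -2190725*(657949 + (-3 + 16*(-3042321849))) = -2190725*(657949 + (-3 - 48677149584)) = -2190725*(657949 - 48677149587) = -2190725*(-48676491638) = 106636807143657550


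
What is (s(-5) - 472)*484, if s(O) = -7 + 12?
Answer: -226028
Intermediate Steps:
s(O) = 5
(s(-5) - 472)*484 = (5 - 472)*484 = -467*484 = -226028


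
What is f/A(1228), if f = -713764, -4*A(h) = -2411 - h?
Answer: -2855056/3639 ≈ -784.57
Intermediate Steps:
A(h) = 2411/4 + h/4 (A(h) = -(-2411 - h)/4 = 2411/4 + h/4)
f/A(1228) = -713764/(2411/4 + (¼)*1228) = -713764/(2411/4 + 307) = -713764/3639/4 = -713764*4/3639 = -2855056/3639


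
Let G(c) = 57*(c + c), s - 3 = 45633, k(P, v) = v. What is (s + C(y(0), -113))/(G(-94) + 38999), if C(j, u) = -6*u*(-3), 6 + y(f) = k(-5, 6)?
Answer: 43602/28283 ≈ 1.5416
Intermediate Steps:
y(f) = 0 (y(f) = -6 + 6 = 0)
s = 45636 (s = 3 + 45633 = 45636)
G(c) = 114*c (G(c) = 57*(2*c) = 114*c)
C(j, u) = 18*u
(s + C(y(0), -113))/(G(-94) + 38999) = (45636 + 18*(-113))/(114*(-94) + 38999) = (45636 - 2034)/(-10716 + 38999) = 43602/28283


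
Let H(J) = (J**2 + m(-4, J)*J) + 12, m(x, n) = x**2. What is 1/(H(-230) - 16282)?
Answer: 1/32950 ≈ 3.0349e-5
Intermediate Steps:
H(J) = 12 + J**2 + 16*J (H(J) = (J**2 + (-4)**2*J) + 12 = (J**2 + 16*J) + 12 = 12 + J**2 + 16*J)
1/(H(-230) - 16282) = 1/((12 + (-230)**2 + 16*(-230)) - 16282) = 1/((12 + 52900 - 3680) - 16282) = 1/(49232 - 16282) = 1/32950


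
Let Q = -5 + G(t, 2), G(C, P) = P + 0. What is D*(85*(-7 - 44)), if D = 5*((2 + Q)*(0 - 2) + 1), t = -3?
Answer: -65025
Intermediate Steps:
G(C, P) = P
Q = -3 (Q = -5 + 2 = -3)
D = 15 (D = 5*((2 - 3)*(0 - 2) + 1) = 5*(-1*(-2) + 1) = 5*(2 + 1) = 5*3 = 15)
D*(85*(-7 - 44)) = 15*(85*(-7 - 44)) = 15*(85*(-51)) = 15*(-4335) = -65025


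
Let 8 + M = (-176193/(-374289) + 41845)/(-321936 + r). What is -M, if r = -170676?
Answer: 248449387057/30729875478 ≈ 8.0849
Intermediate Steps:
M = -248449387057/30729875478 (M = -8 + (-176193/(-374289) + 41845)/(-321936 - 170676) = -8 + (-176193*(-1/374289) + 41845)/(-492612) = -8 + (58731/124763 + 41845)*(-1/492612) = -8 + (5220766466/124763)*(-1/492612) = -8 - 2610383233/30729875478 = -248449387057/30729875478 ≈ -8.0849)
-M = -1*(-248449387057/30729875478) = 248449387057/30729875478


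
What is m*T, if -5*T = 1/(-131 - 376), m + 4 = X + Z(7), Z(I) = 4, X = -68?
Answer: -68/2535 ≈ -0.026824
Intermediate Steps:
m = -68 (m = -4 + (-68 + 4) = -4 - 64 = -68)
T = 1/2535 (T = -1/(5*(-131 - 376)) = -1/5/(-507) = -1/5*(-1/507) = 1/2535 ≈ 0.00039448)
m*T = -68*1/2535 = -68/2535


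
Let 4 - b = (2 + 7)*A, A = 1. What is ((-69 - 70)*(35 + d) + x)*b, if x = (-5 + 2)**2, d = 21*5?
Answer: 97255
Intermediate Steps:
d = 105
x = 9 (x = (-3)**2 = 9)
b = -5 (b = 4 - (2 + 7) = 4 - 9 = -5)
((-69 - 70)*(35 + d) + x)*b = ((-69 - 70)*(35 + 105) + 9)*(-5) = (-139*140 + 9)*(-5) = (-19460 + 9)*(-5) = -19451*(-5) = 97255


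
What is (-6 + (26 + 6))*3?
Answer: 78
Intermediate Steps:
(-6 + (26 + 6))*3 = (-6 + 32)*3 = 26*3 = 78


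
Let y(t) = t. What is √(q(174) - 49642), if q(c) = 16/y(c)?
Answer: I*√375739602/87 ≈ 222.8*I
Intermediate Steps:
q(c) = 16/c
√(q(174) - 49642) = √(16/174 - 49642) = √(16*(1/174) - 49642) = √(8/87 - 49642) = √(-4318846/87) = I*√375739602/87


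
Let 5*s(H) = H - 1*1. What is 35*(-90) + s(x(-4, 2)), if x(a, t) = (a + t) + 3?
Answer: -3150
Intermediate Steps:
x(a, t) = 3 + a + t
s(H) = -1/5 + H/5 (s(H) = (H - 1*1)/5 = (H - 1)/5 = (-1 + H)/5 = -1/5 + H/5)
35*(-90) + s(x(-4, 2)) = 35*(-90) + (-1/5 + (3 - 4 + 2)/5) = -3150 + (-1/5 + (1/5)*1) = -3150 + (-1/5 + 1/5) = -3150 + 0 = -3150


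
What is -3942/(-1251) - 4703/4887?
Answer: 1486789/679293 ≈ 2.1887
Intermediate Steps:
-3942/(-1251) - 4703/4887 = -3942*(-1/1251) - 4703*1/4887 = 438/139 - 4703/4887 = 1486789/679293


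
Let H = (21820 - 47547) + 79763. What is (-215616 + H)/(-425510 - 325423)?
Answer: 53860/250311 ≈ 0.21517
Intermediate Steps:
H = 54036 (H = -25727 + 79763 = 54036)
(-215616 + H)/(-425510 - 325423) = (-215616 + 54036)/(-425510 - 325423) = -161580/(-750933) = -161580*(-1/750933) = 53860/250311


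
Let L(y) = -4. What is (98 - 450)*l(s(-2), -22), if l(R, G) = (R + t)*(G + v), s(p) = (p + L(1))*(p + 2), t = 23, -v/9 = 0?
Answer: 178112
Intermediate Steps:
v = 0 (v = -9*0 = 0)
s(p) = (-4 + p)*(2 + p) (s(p) = (p - 4)*(p + 2) = (-4 + p)*(2 + p))
l(R, G) = G*(23 + R) (l(R, G) = (R + 23)*(G + 0) = (23 + R)*G = G*(23 + R))
(98 - 450)*l(s(-2), -22) = (98 - 450)*(-22*(23 + (-8 + (-2)**2 - 2*(-2)))) = -(-7744)*(23 + (-8 + 4 + 4)) = -(-7744)*(23 + 0) = -(-7744)*23 = -352*(-506) = 178112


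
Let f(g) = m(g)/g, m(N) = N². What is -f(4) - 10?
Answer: -14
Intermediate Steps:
f(g) = g (f(g) = g²/g = g)
-f(4) - 10 = -1*4 - 10 = -4 - 10 = -14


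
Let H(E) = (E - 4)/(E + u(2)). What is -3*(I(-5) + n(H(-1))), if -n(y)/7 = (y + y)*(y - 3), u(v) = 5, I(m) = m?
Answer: 1905/8 ≈ 238.13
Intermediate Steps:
H(E) = (-4 + E)/(5 + E) (H(E) = (E - 4)/(E + 5) = (-4 + E)/(5 + E))
n(y) = -14*y*(-3 + y) (n(y) = -7*(y + y)*(y - 3) = -7*2*y*(-3 + y) = -14*y*(-3 + y))
-3*(I(-5) + n(H(-1))) = -3*(-5 + 14*((-4 - 1)/(5 - 1))*(3 - (-4 - 1)/(5 - 1))) = -3*(-5 + 14*(-5/4)*(3 - (-5)/4)) = -3*(-5 + 14*((¼)*(-5))*(3 - (-5)/4)) = -3*(-5 + 14*(-5/4)*(3 - 1*(-5/4))) = -3*(-5 + 14*(-5/4)*(3 + 5/4)) = -3*(-5 + 14*(-5/4)*(17/4)) = -3*(-5 - 595/8) = -3*(-635/8) = 1905/8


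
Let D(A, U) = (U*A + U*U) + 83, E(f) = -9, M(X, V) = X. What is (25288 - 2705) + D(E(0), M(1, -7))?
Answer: 22658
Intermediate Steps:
D(A, U) = 83 + U² + A*U (D(A, U) = (A*U + U²) + 83 = (U² + A*U) + 83 = 83 + U² + A*U)
(25288 - 2705) + D(E(0), M(1, -7)) = (25288 - 2705) + (83 + 1² - 9*1) = 22583 + (83 + 1 - 9) = 22583 + 75 = 22658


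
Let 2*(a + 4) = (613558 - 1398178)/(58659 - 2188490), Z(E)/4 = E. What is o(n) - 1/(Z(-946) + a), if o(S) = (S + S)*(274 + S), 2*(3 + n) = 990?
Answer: 6080760014377223/8067407518 ≈ 7.5374e+5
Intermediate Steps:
n = 492 (n = -3 + (1/2)*990 = -3 + 495 = 492)
o(S) = 2*S*(274 + S) (o(S) = (2*S)*(274 + S) = 2*S*(274 + S))
Z(E) = 4*E
a = -8127014/2129831 (a = -4 + ((613558 - 1398178)/(58659 - 2188490))/2 = -4 + (-784620/(-2129831))/2 = -4 + (-784620*(-1/2129831))/2 = -4 + (1/2)*(784620/2129831) = -4 + 392310/2129831 = -8127014/2129831 ≈ -3.8158)
o(n) - 1/(Z(-946) + a) = 2*492*(274 + 492) - 1/(4*(-946) - 8127014/2129831) = 2*492*766 - 1/(-3784 - 8127014/2129831) = 753744 - 1/(-8067407518/2129831) = 753744 - 1*(-2129831/8067407518) = 753744 + 2129831/8067407518 = 6080760014377223/8067407518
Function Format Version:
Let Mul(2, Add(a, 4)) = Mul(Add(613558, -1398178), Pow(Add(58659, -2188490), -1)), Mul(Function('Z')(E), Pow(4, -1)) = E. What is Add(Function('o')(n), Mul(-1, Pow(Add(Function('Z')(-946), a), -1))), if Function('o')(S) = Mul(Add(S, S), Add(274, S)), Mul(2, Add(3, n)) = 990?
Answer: Rational(6080760014377223, 8067407518) ≈ 7.5374e+5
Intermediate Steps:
n = 492 (n = Add(-3, Mul(Rational(1, 2), 990)) = Add(-3, 495) = 492)
Function('o')(S) = Mul(2, S, Add(274, S)) (Function('o')(S) = Mul(Mul(2, S), Add(274, S)) = Mul(2, S, Add(274, S)))
Function('Z')(E) = Mul(4, E)
a = Rational(-8127014, 2129831) (a = Add(-4, Mul(Rational(1, 2), Mul(Add(613558, -1398178), Pow(Add(58659, -2188490), -1)))) = Add(-4, Mul(Rational(1, 2), Mul(-784620, Pow(-2129831, -1)))) = Add(-4, Mul(Rational(1, 2), Mul(-784620, Rational(-1, 2129831)))) = Add(-4, Mul(Rational(1, 2), Rational(784620, 2129831))) = Add(-4, Rational(392310, 2129831)) = Rational(-8127014, 2129831) ≈ -3.8158)
Add(Function('o')(n), Mul(-1, Pow(Add(Function('Z')(-946), a), -1))) = Add(Mul(2, 492, Add(274, 492)), Mul(-1, Pow(Add(Mul(4, -946), Rational(-8127014, 2129831)), -1))) = Add(Mul(2, 492, 766), Mul(-1, Pow(Add(-3784, Rational(-8127014, 2129831)), -1))) = Add(753744, Mul(-1, Pow(Rational(-8067407518, 2129831), -1))) = Add(753744, Mul(-1, Rational(-2129831, 8067407518))) = Add(753744, Rational(2129831, 8067407518)) = Rational(6080760014377223, 8067407518)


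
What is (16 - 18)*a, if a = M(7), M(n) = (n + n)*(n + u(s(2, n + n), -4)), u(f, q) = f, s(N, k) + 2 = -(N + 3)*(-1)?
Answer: -280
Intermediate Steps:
s(N, k) = 1 + N (s(N, k) = -2 - (N + 3)*(-1) = -2 - (3 + N)*(-1) = -2 - (-3 - N) = -2 + (3 + N) = 1 + N)
M(n) = 2*n*(3 + n) (M(n) = (n + n)*(n + (1 + 2)) = (2*n)*(n + 3) = (2*n)*(3 + n) = 2*n*(3 + n))
a = 140 (a = 2*7*(3 + 7) = 2*7*10 = 140)
(16 - 18)*a = (16 - 18)*140 = -2*140 = -280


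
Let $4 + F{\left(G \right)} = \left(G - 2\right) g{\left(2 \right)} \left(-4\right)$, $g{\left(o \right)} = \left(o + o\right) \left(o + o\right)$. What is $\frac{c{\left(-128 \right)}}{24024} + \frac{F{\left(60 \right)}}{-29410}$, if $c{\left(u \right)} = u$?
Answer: $\frac{5344294}{44159115} \approx 0.12102$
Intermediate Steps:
$g{\left(o \right)} = 4 o^{2}$ ($g{\left(o \right)} = 2 o 2 o = 4 o^{2}$)
$F{\left(G \right)} = 124 - 64 G$ ($F{\left(G \right)} = -4 + \left(G - 2\right) 4 \cdot 2^{2} \left(-4\right) = -4 + \left(G - 2\right) 4 \cdot 4 \left(-4\right) = -4 + \left(-2 + G\right) 16 \left(-4\right) = -4 + \left(-32 + 16 G\right) \left(-4\right) = -4 - \left(-128 + 64 G\right) = 124 - 64 G$)
$\frac{c{\left(-128 \right)}}{24024} + \frac{F{\left(60 \right)}}{-29410} = - \frac{128}{24024} + \frac{124 - 3840}{-29410} = \left(-128\right) \frac{1}{24024} + \left(124 - 3840\right) \left(- \frac{1}{29410}\right) = - \frac{16}{3003} - - \frac{1858}{14705} = - \frac{16}{3003} + \frac{1858}{14705} = \frac{5344294}{44159115}$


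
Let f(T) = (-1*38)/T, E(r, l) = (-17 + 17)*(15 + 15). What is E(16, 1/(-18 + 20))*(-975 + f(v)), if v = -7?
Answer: 0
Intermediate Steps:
E(r, l) = 0 (E(r, l) = 0*30 = 0)
f(T) = -38/T
E(16, 1/(-18 + 20))*(-975 + f(v)) = 0*(-975 - 38/(-7)) = 0*(-975 - 38*(-⅐)) = 0*(-975 + 38/7) = 0*(-6787/7) = 0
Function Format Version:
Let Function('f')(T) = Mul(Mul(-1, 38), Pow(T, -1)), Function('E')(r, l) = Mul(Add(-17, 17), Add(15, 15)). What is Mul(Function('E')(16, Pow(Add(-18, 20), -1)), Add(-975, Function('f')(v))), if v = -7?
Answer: 0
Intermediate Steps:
Function('E')(r, l) = 0 (Function('E')(r, l) = Mul(0, 30) = 0)
Function('f')(T) = Mul(-38, Pow(T, -1))
Mul(Function('E')(16, Pow(Add(-18, 20), -1)), Add(-975, Function('f')(v))) = Mul(0, Add(-975, Mul(-38, Pow(-7, -1)))) = Mul(0, Add(-975, Mul(-38, Rational(-1, 7)))) = Mul(0, Add(-975, Rational(38, 7))) = Mul(0, Rational(-6787, 7)) = 0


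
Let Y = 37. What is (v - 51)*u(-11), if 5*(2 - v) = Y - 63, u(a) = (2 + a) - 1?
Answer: 438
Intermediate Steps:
u(a) = 1 + a
v = 36/5 (v = 2 - (37 - 63)/5 = 2 - ⅕*(-26) = 2 + 26/5 = 36/5 ≈ 7.2000)
(v - 51)*u(-11) = (36/5 - 51)*(1 - 11) = -219/5*(-10) = 438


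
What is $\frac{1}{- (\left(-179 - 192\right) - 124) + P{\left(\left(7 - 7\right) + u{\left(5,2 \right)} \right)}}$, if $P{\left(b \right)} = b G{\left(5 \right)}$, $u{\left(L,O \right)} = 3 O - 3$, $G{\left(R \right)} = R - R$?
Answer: $\frac{1}{495} \approx 0.0020202$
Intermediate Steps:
$G{\left(R \right)} = 0$
$u{\left(L,O \right)} = -3 + 3 O$
$P{\left(b \right)} = 0$ ($P{\left(b \right)} = b 0 = 0$)
$\frac{1}{- (\left(-179 - 192\right) - 124) + P{\left(\left(7 - 7\right) + u{\left(5,2 \right)} \right)}} = \frac{1}{- (\left(-179 - 192\right) - 124) + 0} = \frac{1}{- (-371 - 124) + 0} = \frac{1}{\left(-1\right) \left(-495\right) + 0} = \frac{1}{495 + 0} = \frac{1}{495}$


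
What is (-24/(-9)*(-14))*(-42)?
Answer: 1568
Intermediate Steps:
(-24/(-9)*(-14))*(-42) = (-24*(-1/9)*(-14))*(-42) = ((8/3)*(-14))*(-42) = -112/3*(-42) = 1568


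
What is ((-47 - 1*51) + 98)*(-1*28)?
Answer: 0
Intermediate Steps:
((-47 - 1*51) + 98)*(-1*28) = ((-47 - 51) + 98)*(-28) = (-98 + 98)*(-28) = 0*(-28) = 0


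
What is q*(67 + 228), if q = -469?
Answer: -138355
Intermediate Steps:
q*(67 + 228) = -469*(67 + 228) = -469*295 = -138355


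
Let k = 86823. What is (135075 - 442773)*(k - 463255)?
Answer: 115827373536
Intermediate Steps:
(135075 - 442773)*(k - 463255) = (135075 - 442773)*(86823 - 463255) = -307698*(-376432) = 115827373536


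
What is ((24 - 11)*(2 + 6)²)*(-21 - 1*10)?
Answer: -25792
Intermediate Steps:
((24 - 11)*(2 + 6)²)*(-21 - 1*10) = (13*8²)*(-21 - 10) = (13*64)*(-31) = 832*(-31) = -25792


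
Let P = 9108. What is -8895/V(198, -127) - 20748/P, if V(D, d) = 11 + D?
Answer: -646606/14421 ≈ -44.838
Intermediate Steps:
-8895/V(198, -127) - 20748/P = -8895/(11 + 198) - 20748/9108 = -8895/209 - 20748*1/9108 = -8895*1/209 - 1729/759 = -8895/209 - 1729/759 = -646606/14421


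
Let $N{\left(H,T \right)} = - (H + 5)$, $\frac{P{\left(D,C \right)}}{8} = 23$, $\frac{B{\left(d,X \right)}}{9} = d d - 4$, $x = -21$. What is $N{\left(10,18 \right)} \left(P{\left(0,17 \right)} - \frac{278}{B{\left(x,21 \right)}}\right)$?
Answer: $- \frac{3616970}{1311} \approx -2758.9$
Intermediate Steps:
$B{\left(d,X \right)} = -36 + 9 d^{2}$ ($B{\left(d,X \right)} = 9 \left(d d - 4\right) = 9 \left(d^{2} - 4\right) = 9 \left(-4 + d^{2}\right) = -36 + 9 d^{2}$)
$P{\left(D,C \right)} = 184$ ($P{\left(D,C \right)} = 8 \cdot 23 = 184$)
$N{\left(H,T \right)} = -5 - H$ ($N{\left(H,T \right)} = - (5 + H) = -5 - H$)
$N{\left(10,18 \right)} \left(P{\left(0,17 \right)} - \frac{278}{B{\left(x,21 \right)}}\right) = \left(-5 - 10\right) \left(184 - \frac{278}{-36 + 9 \left(-21\right)^{2}}\right) = \left(-5 - 10\right) \left(184 - \frac{278}{-36 + 9 \cdot 441}\right) = - 15 \left(184 - \frac{278}{-36 + 3969}\right) = - 15 \left(184 - \frac{278}{3933}\right) = \left(-15\right) \frac{723394}{3933} = - \frac{3616970}{1311}$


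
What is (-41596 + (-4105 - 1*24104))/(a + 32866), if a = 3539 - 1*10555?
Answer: -13961/5170 ≈ -2.7004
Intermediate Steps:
a = -7016 (a = 3539 - 10555 = -7016)
(-41596 + (-4105 - 1*24104))/(a + 32866) = (-41596 + (-4105 - 1*24104))/(-7016 + 32866) = (-41596 + (-4105 - 24104))/25850 = (-41596 - 28209)*(1/25850) = -69805*1/25850 = -13961/5170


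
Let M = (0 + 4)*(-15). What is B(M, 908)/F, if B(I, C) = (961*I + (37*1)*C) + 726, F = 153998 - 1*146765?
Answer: -23338/7233 ≈ -3.2266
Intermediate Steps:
F = 7233 (F = 153998 - 146765 = 7233)
M = -60 (M = 4*(-15) = -60)
B(I, C) = 726 + 37*C + 961*I (B(I, C) = (961*I + 37*C) + 726 = (37*C + 961*I) + 726 = 726 + 37*C + 961*I)
B(M, 908)/F = (726 + 37*908 + 961*(-60))/7233 = (726 + 33596 - 57660)*(1/7233) = -23338*1/7233 = -23338/7233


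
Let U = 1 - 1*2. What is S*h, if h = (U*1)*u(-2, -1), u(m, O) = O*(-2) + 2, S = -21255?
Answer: 85020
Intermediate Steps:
U = -1 (U = 1 - 2 = -1)
u(m, O) = 2 - 2*O (u(m, O) = -2*O + 2 = 2 - 2*O)
h = -4 (h = (-1*1)*(2 - 2*(-1)) = -(2 + 2) = -1*4 = -4)
S*h = -21255*(-4) = 85020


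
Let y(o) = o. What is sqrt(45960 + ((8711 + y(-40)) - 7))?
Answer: 4*sqrt(3414) ≈ 233.72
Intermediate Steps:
sqrt(45960 + ((8711 + y(-40)) - 7)) = sqrt(45960 + ((8711 - 40) - 7)) = sqrt(45960 + (8671 - 7)) = sqrt(45960 + 8664) = sqrt(54624) = 4*sqrt(3414)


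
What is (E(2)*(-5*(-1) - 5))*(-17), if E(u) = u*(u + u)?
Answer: 0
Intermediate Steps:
E(u) = 2*u**2 (E(u) = u*(2*u) = 2*u**2)
(E(2)*(-5*(-1) - 5))*(-17) = ((2*2**2)*(-5*(-1) - 5))*(-17) = ((2*4)*(5 - 5))*(-17) = (8*0)*(-17) = 0*(-17) = 0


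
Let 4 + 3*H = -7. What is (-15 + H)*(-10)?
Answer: 560/3 ≈ 186.67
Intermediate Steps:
H = -11/3 (H = -4/3 + (1/3)*(-7) = -4/3 - 7/3 = -11/3 ≈ -3.6667)
(-15 + H)*(-10) = (-15 - 11/3)*(-10) = -56/3*(-10) = 560/3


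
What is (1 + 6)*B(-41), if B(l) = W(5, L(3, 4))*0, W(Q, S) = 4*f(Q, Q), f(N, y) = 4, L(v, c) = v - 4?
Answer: 0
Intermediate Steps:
L(v, c) = -4 + v
W(Q, S) = 16 (W(Q, S) = 4*4 = 16)
B(l) = 0 (B(l) = 16*0 = 0)
(1 + 6)*B(-41) = (1 + 6)*0 = 7*0 = 0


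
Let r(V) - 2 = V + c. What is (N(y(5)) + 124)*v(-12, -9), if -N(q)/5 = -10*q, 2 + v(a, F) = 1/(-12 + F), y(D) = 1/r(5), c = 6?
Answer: -23822/91 ≈ -261.78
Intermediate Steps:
r(V) = 8 + V (r(V) = 2 + (V + 6) = 2 + (6 + V) = 8 + V)
y(D) = 1/13 (y(D) = 1/(8 + 5) = 1/13)
v(a, F) = -2 + 1/(-12 + F)
N(q) = 50*q (N(q) = -(-50)*q = 50*q)
(N(y(5)) + 124)*v(-12, -9) = (50*(1/13) + 124)*((25 - 2*(-9))/(-12 - 9)) = (50/13 + 124)*((25 + 18)/(-21)) = 1662*(-1/21*43)/13 = (1662/13)*(-43/21) = -23822/91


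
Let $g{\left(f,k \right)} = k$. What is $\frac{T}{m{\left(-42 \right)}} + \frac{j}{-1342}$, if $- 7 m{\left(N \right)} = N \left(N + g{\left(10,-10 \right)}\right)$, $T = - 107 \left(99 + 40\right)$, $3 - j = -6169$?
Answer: $\frac{9016951}{209352} \approx 43.071$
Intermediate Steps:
$j = 6172$ ($j = 3 - -6169 = 3 + 6169 = 6172$)
$T = -14873$ ($T = \left(-107\right) 139 = -14873$)
$m{\left(N \right)} = - \frac{N \left(-10 + N\right)}{7}$ ($m{\left(N \right)} = - \frac{N \left(N - 10\right)}{7} = - \frac{N \left(-10 + N\right)}{7}$)
$\frac{T}{m{\left(-42 \right)}} + \frac{j}{-1342} = - \frac{14873}{\frac{1}{7} \left(-42\right) \left(10 - -42\right)} + \frac{6172}{-1342} = - \frac{14873}{\frac{1}{7} \left(-42\right) \left(10 + 42\right)} + 6172 \left(- \frac{1}{1342}\right) = - \frac{14873}{\frac{1}{7} \left(-42\right) 52} - \frac{3086}{671} = - \frac{14873}{-312} - \frac{3086}{671} = \left(-14873\right) \left(- \frac{1}{312}\right) - \frac{3086}{671} = \frac{14873}{312} - \frac{3086}{671} = \frac{9016951}{209352}$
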